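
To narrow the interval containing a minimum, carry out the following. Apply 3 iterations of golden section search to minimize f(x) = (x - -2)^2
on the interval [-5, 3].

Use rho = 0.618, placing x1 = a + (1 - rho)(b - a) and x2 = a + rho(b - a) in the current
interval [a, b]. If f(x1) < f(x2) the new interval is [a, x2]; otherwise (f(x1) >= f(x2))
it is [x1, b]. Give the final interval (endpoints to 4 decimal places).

Golden section search for min of f(x) = (x - -2)^2 on [-5, 3].
Each step: x1 = a + (1 - rho)(b - a), x2 = a + rho(b - a); if f(x1) < f(x2) keep [a, x2], otherwise keep [x1, b].
Step 1: [-5.0000, 3.0000], x1=-1.9440 (f=0.0031), x2=-0.0560 (f=3.7791); f(x1) < f(x2) => keep [-5.0000, -0.0560]
Step 2: [-5.0000, -0.0560], x1=-3.1114 (f=1.2352), x2=-1.9446 (f=0.0031); f(x1) > f(x2) => keep [-3.1114, -0.0560]
Step 3: [-3.1114, -0.0560], x1=-1.9442 (f=0.0031), x2=-1.2232 (f=0.6035); f(x1) < f(x2) => keep [-3.1114, -1.2232]
Final interval: [-3.1114, -1.2232]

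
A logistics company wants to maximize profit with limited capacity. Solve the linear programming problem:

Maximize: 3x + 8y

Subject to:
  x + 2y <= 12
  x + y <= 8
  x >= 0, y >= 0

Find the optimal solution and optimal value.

Feasible vertices: (0, 0), (0, 6), (4, 4), (8, 0)
Objective 3x + 8y at each:
  (0, 0): 0
  (0, 6): 48
  (4, 4): 44
  (8, 0): 24
Maximum is 48 at (0, 6).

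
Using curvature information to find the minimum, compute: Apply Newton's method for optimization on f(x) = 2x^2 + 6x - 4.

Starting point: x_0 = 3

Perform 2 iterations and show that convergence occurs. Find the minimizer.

f(x) = 2x^2 + 6x - 4, f'(x) = 4x + (6), f''(x) = 4
Step 1: f'(3) = 18, x_1 = 3 - 18/4 = -3/2
Step 2: f'(-3/2) = 0, x_2 = -3/2 (converged)
Newton's method converges in 1 step for quadratics.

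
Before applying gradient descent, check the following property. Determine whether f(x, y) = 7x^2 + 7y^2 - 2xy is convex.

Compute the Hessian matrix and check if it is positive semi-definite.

f(x,y) = 7x^2 + 7y^2 - 2xy
Hessian H = [[14, -2], [-2, 14]]
trace(H) = 28, det(H) = 192
Eigenvalues: (28 +/- sqrt(16)) / 2 = 16, 12
Since both eigenvalues > 0, f is convex.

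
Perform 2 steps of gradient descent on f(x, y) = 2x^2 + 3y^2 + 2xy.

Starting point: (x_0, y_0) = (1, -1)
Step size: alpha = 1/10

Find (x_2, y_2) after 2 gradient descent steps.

f(x,y) = 2x^2 + 3y^2 + 2xy
grad_x = 4x + 2y, grad_y = 6y + 2x
Step 1: grad = (2, -4), (4/5, -3/5)
Step 2: grad = (2, -2), (3/5, -2/5)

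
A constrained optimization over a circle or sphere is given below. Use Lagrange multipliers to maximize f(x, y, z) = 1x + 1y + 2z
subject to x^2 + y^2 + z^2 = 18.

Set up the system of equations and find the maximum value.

Lagrange conditions: 1 = 2*lambda*x, 1 = 2*lambda*y, 2 = 2*lambda*z
So x:1 = y:1 = z:2, i.e. x = 1t, y = 1t, z = 2t
Constraint: t^2*(1^2 + 1^2 + 2^2) = 18
  t^2 * 6 = 18  =>  t = sqrt(3)
Maximum = 1*1t + 1*1t + 2*2t = 6*sqrt(3) = sqrt(108)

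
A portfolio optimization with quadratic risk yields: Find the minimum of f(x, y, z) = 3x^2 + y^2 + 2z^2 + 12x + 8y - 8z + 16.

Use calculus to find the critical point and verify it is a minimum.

f(x,y,z) = 3x^2 + y^2 + 2z^2 + 12x + 8y - 8z + 16
df/dx = 6x + (12) = 0 => x = -2
df/dy = 2y + (8) = 0 => y = -4
df/dz = 4z + (-8) = 0 => z = 2
f(-2,-4,2) = 3*(-2)^2 + 1*(-4)^2 + 2*(2)^2 + 12*(-2) + 8*(-4) + -8*(2) + 16 = -20
Hessian is diagonal with entries 6, 2, 4 > 0, confirmed minimum.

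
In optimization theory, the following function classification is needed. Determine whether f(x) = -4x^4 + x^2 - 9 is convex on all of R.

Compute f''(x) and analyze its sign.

f(x) = -4x^4 + x^2 - 9
f'(x) = -16x^3 + 2x
f''(x) = -48x^2 + 2
f''(x) = -48x^2 + 2 -> -inf as |x| -> inf
Therefore, f is not globally convex on R.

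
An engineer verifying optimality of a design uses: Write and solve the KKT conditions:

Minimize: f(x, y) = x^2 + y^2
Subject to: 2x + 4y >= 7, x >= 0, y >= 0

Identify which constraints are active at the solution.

KKT conditions for min x^2 + y^2 s.t. 2x + 4y >= 7, x >= 0, y >= 0:
Stationarity: 2x = mu*2 + mu_x, 2y = mu*4 + mu_y, with mu, mu_x, mu_y >= 0
Complementary slackness: mu*(2x + 4y - 7) = 0, mu_x*x = 0, mu_y*y = 0
(0, 0) is infeasible (2*0 + 4*0 < 7), so if mu = 0 stationarity would force x = mu_x/2 >= 0, y = mu_y/2 >= 0 with mu_x*x = mu_y*y = 0, i.e. x = y = 0: contradiction. Hence mu > 0 and 2x + 4y = 7 is active.
Try x > 0, y > 0 (so mu_x = mu_y = 0): x = 2*mu/2, y = 4*mu/2
Substitute: 2*(2*mu/2) + 4*(4*mu/2) = 7
  mu*20/2 = 7 => mu = 7/10
x* = 7/10 > 0, y* = 7/5 > 0, consistent with mu_x = mu_y = 0.
f is convex and the constraints are linear, so this KKT point is the global minimum.
f* = 49/20
Active constraints: 2x + 4y >= 7 (holds with equality, mu = 7/10 > 0); x >= 0 and y >= 0 are inactive (mu_x = mu_y = 0).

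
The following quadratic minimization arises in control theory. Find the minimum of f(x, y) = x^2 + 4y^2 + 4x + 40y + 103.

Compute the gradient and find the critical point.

f(x,y) = x^2 + 4y^2 + 4x + 40y + 103
df/dx = 2x + (4) = 0  =>  x = -2
df/dy = 8y + (40) = 0  =>  y = -5
f(-2, -5) = 1*(-2)^2 + 4*(-5)^2 + 4*(-2) + 40*(-5) + 103 = -1
Hessian is diagonal with entries 2, 8 > 0, so this is a minimum.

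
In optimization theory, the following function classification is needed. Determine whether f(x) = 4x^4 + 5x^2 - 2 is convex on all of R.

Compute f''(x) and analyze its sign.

f(x) = 4x^4 + 5x^2 - 2
f'(x) = 16x^3 + 10x
f''(x) = 48x^2 + 10
f''(x) = 48x^2 + 10 >= 10 > 0 for all x
Therefore, f is convex on R.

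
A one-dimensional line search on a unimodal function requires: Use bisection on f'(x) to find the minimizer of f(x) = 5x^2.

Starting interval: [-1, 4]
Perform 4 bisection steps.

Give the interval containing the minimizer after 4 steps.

Finding critical point of f(x) = 5x^2 using bisection on f'(x) = 10x + 0.
f'(x) = 0 when x = 0.
Starting interval: [-1, 4]
Step 1: mid = 3/2, f'(mid) = 15, new interval = [-1, 3/2]
Step 2: mid = 1/4, f'(mid) = 5/2, new interval = [-1, 1/4]
Step 3: mid = -3/8, f'(mid) = -15/4, new interval = [-3/8, 1/4]
Step 4: mid = -1/16, f'(mid) = -5/8, new interval = [-1/16, 1/4]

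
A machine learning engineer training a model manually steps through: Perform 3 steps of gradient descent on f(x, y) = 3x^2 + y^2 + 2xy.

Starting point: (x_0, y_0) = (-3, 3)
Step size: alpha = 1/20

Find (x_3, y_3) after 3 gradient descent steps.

f(x,y) = 3x^2 + y^2 + 2xy
grad_x = 6x + 2y, grad_y = 2y + 2x
Step 1: grad = (-12, 0), (-12/5, 3)
Step 2: grad = (-42/5, 6/5), (-99/50, 147/50)
Step 3: grad = (-6, 48/25), (-42/25, 711/250)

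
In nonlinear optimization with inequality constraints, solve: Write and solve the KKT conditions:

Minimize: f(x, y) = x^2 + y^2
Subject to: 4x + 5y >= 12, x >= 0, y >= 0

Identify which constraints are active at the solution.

KKT conditions for min x^2 + y^2 s.t. 4x + 5y >= 12, x >= 0, y >= 0:
Stationarity: 2x = mu*4 + mu_x, 2y = mu*5 + mu_y, with mu, mu_x, mu_y >= 0
Complementary slackness: mu*(4x + 5y - 12) = 0, mu_x*x = 0, mu_y*y = 0
(0, 0) is infeasible (4*0 + 5*0 < 12), so if mu = 0 stationarity would force x = mu_x/2 >= 0, y = mu_y/2 >= 0 with mu_x*x = mu_y*y = 0, i.e. x = y = 0: contradiction. Hence mu > 0 and 4x + 5y = 12 is active.
Try x > 0, y > 0 (so mu_x = mu_y = 0): x = 4*mu/2, y = 5*mu/2
Substitute: 4*(4*mu/2) + 5*(5*mu/2) = 12
  mu*41/2 = 12 => mu = 24/41
x* = 48/41 > 0, y* = 60/41 > 0, consistent with mu_x = mu_y = 0.
f is convex and the constraints are linear, so this KKT point is the global minimum.
f* = 144/41
Active constraints: 4x + 5y >= 12 (holds with equality, mu = 24/41 > 0); x >= 0 and y >= 0 are inactive (mu_x = mu_y = 0).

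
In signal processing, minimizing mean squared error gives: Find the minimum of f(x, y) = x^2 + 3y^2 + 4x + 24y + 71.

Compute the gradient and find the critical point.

f(x,y) = x^2 + 3y^2 + 4x + 24y + 71
df/dx = 2x + (4) = 0  =>  x = -2
df/dy = 6y + (24) = 0  =>  y = -4
f(-2, -4) = 1*(-2)^2 + 3*(-4)^2 + 4*(-2) + 24*(-4) + 71 = 19
Hessian is diagonal with entries 2, 6 > 0, so this is a minimum.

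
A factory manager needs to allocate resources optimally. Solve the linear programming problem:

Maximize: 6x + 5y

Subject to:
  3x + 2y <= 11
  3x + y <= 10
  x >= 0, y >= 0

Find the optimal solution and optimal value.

Feasible vertices: (0, 0), (0, 11/2), (3, 1), (10/3, 0)
Objective 6x + 5y at each:
  (0, 0): 0
  (0, 11/2): 55/2
  (3, 1): 23
  (10/3, 0): 20
Maximum is 55/2 at (0, 11/2).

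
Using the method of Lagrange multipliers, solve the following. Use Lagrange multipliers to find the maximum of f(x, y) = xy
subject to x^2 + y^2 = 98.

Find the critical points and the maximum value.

Lagrange conditions: y = 2*lambda*x and x = 2*lambda*y
If x = 0 then y = 0, violating the constraint, so x, y != 0.
Dividing: y/x = x/y => x^2 = y^2 => y = x or y = -x
Constraint: 2x^2 = 98 => x^2 = 49 => x = +/-7
Critical points: (7, 7), (-7, -7), (7, -7), (-7, 7)
  y = x:  xy = x^2 = 49  at (7, 7) and (-7, -7)
  y = -x: xy = -x^2 = -49 at (7, -7) and (-7, 7)
Maximum xy = 49 at (7, 7) and (-7, -7)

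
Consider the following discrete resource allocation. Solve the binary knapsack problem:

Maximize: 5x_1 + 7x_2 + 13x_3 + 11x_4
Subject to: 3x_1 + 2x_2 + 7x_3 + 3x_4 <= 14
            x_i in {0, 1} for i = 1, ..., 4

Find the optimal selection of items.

Items: item 1 (v=5, w=3), item 2 (v=7, w=2), item 3 (v=13, w=7), item 4 (v=11, w=3)
Capacity: 14
Checking all 16 subsets (w = total weight, v = total value):
  {}: w = 0, v = 0
  {1}: w = 3, v = 5
  {2}: w = 2, v = 7
  {3}: w = 7, v = 13
  {4}: w = 3, v = 11
  {1, 2}: w = 5, v = 12
  {1, 3}: w = 10, v = 18
  {1, 4}: w = 6, v = 16
  {2, 3}: w = 9, v = 20
  {2, 4}: w = 5, v = 18
  {3, 4}: w = 10, v = 24
  {1, 2, 3}: w = 12, v = 25
  {1, 2, 4}: w = 8, v = 23
  {1, 3, 4}: w = 13, v = 29
  {2, 3, 4}: w = 12, v = 31
  {1, 2, 3, 4}: w = 15 > 14, infeasible
Best feasible subset: items [2, 3, 4]
Total weight: 12 <= 14, total value: 31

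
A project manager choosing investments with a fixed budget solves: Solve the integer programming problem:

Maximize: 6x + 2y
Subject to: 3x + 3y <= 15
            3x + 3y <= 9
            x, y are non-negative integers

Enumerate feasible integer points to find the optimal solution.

Constraint 1: 3x + 3y <= 15
Constraint 2: 3x + 3y <= 9
Feasible x range (need y >= 0): 0 <= x <= min(15/3, 9/3) => x in {0, ..., 3}.
Enumerate feasible integer points row by row (the coefficient of y is 2 > 0, so for each x the largest feasible y gives the best value):
  x = 0: y <= min((15 - 3*0)/3, (9 - 3*0)/3) => y in {0, ..., 3}; best 6*0 + 2*3 = 6
  x = 1: y <= min((15 - 3*1)/3, (9 - 3*1)/3) => y in {0, ..., 2}; best 6*1 + 2*2 = 10
  x = 2: y <= min((15 - 3*2)/3, (9 - 3*2)/3) => y in {0, ..., 1}; best 6*2 + 2*1 = 14
  x = 3: y <= min((15 - 3*3)/3, (9 - 3*3)/3) => y in {0}; best 6*3 + 2*0 = 18
The maximum 6x + 2y = 18 is achieved at x = 3, y = 0.
Check: 3*3 + 3*0 = 9 <= 15 and 3*3 + 3*0 = 9 <= 9.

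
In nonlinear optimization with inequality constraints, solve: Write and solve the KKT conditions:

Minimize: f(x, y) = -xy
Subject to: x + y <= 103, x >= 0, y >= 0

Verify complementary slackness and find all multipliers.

Problem: min -xy s.t. x + y <= 103 (multiplier lambda), x >= 0 (mu_x), y >= 0 (mu_y)
KKT stationarity: -y + lambda - mu_x = 0, -x + lambda - mu_y = 0, with lambda, mu_x, mu_y >= 0
Complementary slackness: lambda*(x + y - 103) = 0, mu_x*x = 0, mu_y*y = 0
If lambda = 0: y = -mu_x <= 0 and x = -mu_y <= 0 force x = y = 0 with f = 0; but x = y = 103/2 is feasible with f = -10609/4 < 0, so this is not the minimum. Hence lambda > 0 and x + y = 103.
Try x > 0, y > 0 (so mu_x = mu_y = 0): y = lambda, x = lambda => x = y = lambda
x + y = 103 => 2*lambda = 103 => lambda = 103/2
x* = y* = 103/2 > 0, consistent with mu_x = mu_y = 0.
(Any feasible point with x = 0 or y = 0 has f = 0 > -10609/4, so the minimum is not on those boundaries.)
min(-xy) = -10609/4 (i.e. max xy = 10609/4)
Multipliers: lambda = 103/2, mu_x = 0, mu_y = 0
Complementary slackness: lambda*(x + y - 103) = 103/2*(103/2 + 103/2 - 103) = 0, mu_x*x = 0*103/2 = 0, mu_y*y = 0*103/2 = 0. Satisfied.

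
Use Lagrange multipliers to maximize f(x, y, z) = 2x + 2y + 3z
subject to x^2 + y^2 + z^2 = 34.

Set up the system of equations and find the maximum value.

Lagrange conditions: 2 = 2*lambda*x, 2 = 2*lambda*y, 3 = 2*lambda*z
So x:2 = y:2 = z:3, i.e. x = 2t, y = 2t, z = 3t
Constraint: t^2*(2^2 + 2^2 + 3^2) = 34
  t^2 * 17 = 34  =>  t = sqrt(2)
Maximum = 2*2t + 2*2t + 3*3t = 17*sqrt(2) = sqrt(578)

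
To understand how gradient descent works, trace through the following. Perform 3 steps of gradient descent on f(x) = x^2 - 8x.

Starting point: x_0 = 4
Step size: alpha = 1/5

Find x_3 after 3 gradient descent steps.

f(x) = x^2 - 8x, f'(x) = 2x + (-8)
Step 1: f'(4) = 0, x_1 = 4 - 1/5 * 0 = 4
Step 2: f'(4) = 0, x_2 = 4 - 1/5 * 0 = 4
Step 3: f'(4) = 0, x_3 = 4 - 1/5 * 0 = 4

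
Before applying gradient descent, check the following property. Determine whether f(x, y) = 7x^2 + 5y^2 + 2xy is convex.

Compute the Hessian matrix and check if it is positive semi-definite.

f(x,y) = 7x^2 + 5y^2 + 2xy
Hessian H = [[14, 2], [2, 10]]
trace(H) = 24, det(H) = 136
Eigenvalues: (24 +/- sqrt(32)) / 2 = 14.83, 9.172
Since both eigenvalues > 0, f is convex.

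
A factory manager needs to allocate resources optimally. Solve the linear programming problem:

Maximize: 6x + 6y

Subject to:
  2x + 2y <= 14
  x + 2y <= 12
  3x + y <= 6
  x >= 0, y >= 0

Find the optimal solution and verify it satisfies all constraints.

Feasible vertices: (0, 0), (0, 6), (2, 0)
Objective 6x + 6y at each vertex:
  (0, 0): 0
  (0, 6): 36
  (2, 0): 12
Maximum is 36 at (0, 6).
Verify constraints at (x, y) = (0, 6):
  2*0 + 2*6 = 12 <= 14
  1*0 + 2*6 = 12 <= 12 (active)
  3*0 + 1*6 = 6 <= 6 (active)
  x = 0 >= 0, y = 6 >= 0. All constraints satisfied.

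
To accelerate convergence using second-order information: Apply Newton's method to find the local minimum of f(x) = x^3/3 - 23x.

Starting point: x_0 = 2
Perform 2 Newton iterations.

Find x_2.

f(x) = x^3/3 - 23x
f'(x) = x^2 - 23, f''(x) = 2x
Newton update: x_{n+1} = x_n - (x_n^2 - 23)/(2*x_n)
Step 1: x_0 = 2, f'=-19, f''=4, x_1 = 27/4
Step 2: x_1 = 27/4, f'=361/16, f''=27/2, x_2 = 1097/216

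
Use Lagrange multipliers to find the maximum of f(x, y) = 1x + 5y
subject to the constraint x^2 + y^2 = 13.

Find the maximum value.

Set up Lagrange conditions: grad f = lambda * grad g
  1 = 2*lambda*x
  5 = 2*lambda*y
From these: x/y = 1/5, so x = 1t, y = 5t for some t.
Substitute into constraint: (1t)^2 + (5t)^2 = 13
  t^2 * 26 = 13
  t = sqrt(13/26)
Maximum = 1*x + 5*y = (1^2 + 5^2)*t = 26 * sqrt(13/26) = sqrt(338)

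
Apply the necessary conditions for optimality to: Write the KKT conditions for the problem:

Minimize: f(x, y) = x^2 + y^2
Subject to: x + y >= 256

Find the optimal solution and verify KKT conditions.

KKT conditions for min x^2 + y^2 s.t. x + y >= 256:
Stationarity: 2x = mu, 2y = mu
So x = y = mu/2.
Complementary slackness: mu*(x + y - 256) = 0
Primal feasibility: x + y >= 256; dual feasibility: mu >= 0
If mu = 0 then x = y = 0, but 0 + 0 < 256 is infeasible, so the constraint is active.
Constraint active: x + y = 2*(mu/2) = 256 => mu = 256
x = y = 128, f = 32768
Verify: stationarity 2*128 = 256 = mu; primal 128 + 128 = 256 >= 256; dual mu = 256 >= 0; complementary slackness 256*(256 - 256) = 0. All KKT conditions hold.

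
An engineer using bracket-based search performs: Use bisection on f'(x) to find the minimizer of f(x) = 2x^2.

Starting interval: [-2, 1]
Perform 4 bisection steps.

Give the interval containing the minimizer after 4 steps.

Finding critical point of f(x) = 2x^2 using bisection on f'(x) = 4x + 0.
f'(x) = 0 when x = 0.
Starting interval: [-2, 1]
Step 1: mid = -1/2, f'(mid) = -2, new interval = [-1/2, 1]
Step 2: mid = 1/4, f'(mid) = 1, new interval = [-1/2, 1/4]
Step 3: mid = -1/8, f'(mid) = -1/2, new interval = [-1/8, 1/4]
Step 4: mid = 1/16, f'(mid) = 1/4, new interval = [-1/8, 1/16]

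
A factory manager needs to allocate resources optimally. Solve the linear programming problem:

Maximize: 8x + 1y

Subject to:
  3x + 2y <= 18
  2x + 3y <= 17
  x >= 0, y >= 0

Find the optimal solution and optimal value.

Feasible vertices: (0, 0), (0, 17/3), (4, 3), (6, 0)
Objective 8x + 1y at each:
  (0, 0): 0
  (0, 17/3): 17/3
  (4, 3): 35
  (6, 0): 48
Maximum is 48 at (6, 0).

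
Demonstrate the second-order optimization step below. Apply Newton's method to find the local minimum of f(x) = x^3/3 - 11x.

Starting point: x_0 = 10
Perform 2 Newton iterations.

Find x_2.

f(x) = x^3/3 - 11x
f'(x) = x^2 - 11, f''(x) = 2x
Newton update: x_{n+1} = x_n - (x_n^2 - 11)/(2*x_n)
Step 1: x_0 = 10, f'=89, f''=20, x_1 = 111/20
Step 2: x_1 = 111/20, f'=7921/400, f''=111/10, x_2 = 16721/4440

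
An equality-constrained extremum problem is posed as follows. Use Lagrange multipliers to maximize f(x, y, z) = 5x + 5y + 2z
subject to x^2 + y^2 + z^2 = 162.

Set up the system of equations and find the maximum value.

Lagrange conditions: 5 = 2*lambda*x, 5 = 2*lambda*y, 2 = 2*lambda*z
So x:5 = y:5 = z:2, i.e. x = 5t, y = 5t, z = 2t
Constraint: t^2*(5^2 + 5^2 + 2^2) = 162
  t^2 * 54 = 162  =>  t = sqrt(3)
Maximum = 5*5t + 5*5t + 2*2t = 54*sqrt(3) = sqrt(8748)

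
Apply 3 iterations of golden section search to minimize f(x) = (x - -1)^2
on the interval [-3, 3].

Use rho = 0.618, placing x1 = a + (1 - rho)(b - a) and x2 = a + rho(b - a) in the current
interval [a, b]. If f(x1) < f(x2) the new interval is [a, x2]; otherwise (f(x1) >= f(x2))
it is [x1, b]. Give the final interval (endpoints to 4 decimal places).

Golden section search for min of f(x) = (x - -1)^2 on [-3, 3].
Each step: x1 = a + (1 - rho)(b - a), x2 = a + rho(b - a); if f(x1) < f(x2) keep [a, x2], otherwise keep [x1, b].
Step 1: [-3.0000, 3.0000], x1=-0.7080 (f=0.0853), x2=0.7080 (f=2.9173); f(x1) < f(x2) => keep [-3.0000, 0.7080]
Step 2: [-3.0000, 0.7080], x1=-1.5835 (f=0.3405), x2=-0.7085 (f=0.0850); f(x1) > f(x2) => keep [-1.5835, 0.7080]
Step 3: [-1.5835, 0.7080], x1=-0.7082 (f=0.0852), x2=-0.1674 (f=0.6933); f(x1) < f(x2) => keep [-1.5835, -0.1674]
Final interval: [-1.5835, -0.1674]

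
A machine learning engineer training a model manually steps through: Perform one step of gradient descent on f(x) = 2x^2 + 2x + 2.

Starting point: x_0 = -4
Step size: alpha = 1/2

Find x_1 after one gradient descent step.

f(x) = 2x^2 + 2x + 2
f'(x) = 4x + 2
f'(-4) = 4*-4 + (2) = -14
x_1 = x_0 - alpha * f'(x_0) = -4 - 1/2 * -14 = 3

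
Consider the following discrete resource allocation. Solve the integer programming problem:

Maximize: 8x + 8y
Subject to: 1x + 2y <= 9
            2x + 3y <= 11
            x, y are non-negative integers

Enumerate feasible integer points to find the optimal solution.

Constraint 1: 1x + 2y <= 9
Constraint 2: 2x + 3y <= 11
Feasible x range (need y >= 0): 0 <= x <= min(9/1, 11/2) => x in {0, ..., 5}.
Enumerate feasible integer points row by row (the coefficient of y is 8 > 0, so for each x the largest feasible y gives the best value):
  x = 0: y <= min((9 - 1*0)/2, (11 - 2*0)/3) => y in {0, ..., 3}; best 8*0 + 8*3 = 24
  x = 1: y <= min((9 - 1*1)/2, (11 - 2*1)/3) => y in {0, ..., 3}; best 8*1 + 8*3 = 32
  x = 2: y <= min((9 - 1*2)/2, (11 - 2*2)/3) => y in {0, ..., 2}; best 8*2 + 8*2 = 32
  x = 3: y <= min((9 - 1*3)/2, (11 - 2*3)/3) => y in {0, ..., 1}; best 8*3 + 8*1 = 32
  x = 4: y <= min((9 - 1*4)/2, (11 - 2*4)/3) => y in {0, ..., 1}; best 8*4 + 8*1 = 40
  x = 5: y <= min((9 - 1*5)/2, (11 - 2*5)/3) => y in {0}; best 8*5 + 8*0 = 40
The maximum 8x + 8y = 40 is achieved at x = 4, y = 1.
(The same value 40 is also attained at (5, 0).)
Check: 1*4 + 2*1 = 6 <= 9 and 2*4 + 3*1 = 11 <= 11.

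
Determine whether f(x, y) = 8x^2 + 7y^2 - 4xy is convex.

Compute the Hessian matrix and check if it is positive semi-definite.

f(x,y) = 8x^2 + 7y^2 - 4xy
Hessian H = [[16, -4], [-4, 14]]
trace(H) = 30, det(H) = 208
Eigenvalues: (30 +/- sqrt(68)) / 2 = 19.12, 10.88
Since both eigenvalues > 0, f is convex.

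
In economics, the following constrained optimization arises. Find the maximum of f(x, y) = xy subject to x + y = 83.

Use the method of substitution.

Substitute y = 83 - x into f(x,y) = xy:
g(x) = x(83 - x) = 83x - x^2
g'(x) = 83 - 2x = 0  =>  x = 83/2
y = 83 - 83/2 = 83/2
Maximum value = (83/2) * (83/2) = 6889/4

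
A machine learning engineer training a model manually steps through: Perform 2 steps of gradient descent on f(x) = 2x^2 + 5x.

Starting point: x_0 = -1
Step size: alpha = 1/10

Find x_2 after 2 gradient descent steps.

f(x) = 2x^2 + 5x, f'(x) = 4x + (5)
Step 1: f'(-1) = 1, x_1 = -1 - 1/10 * 1 = -11/10
Step 2: f'(-11/10) = 3/5, x_2 = -11/10 - 1/10 * 3/5 = -29/25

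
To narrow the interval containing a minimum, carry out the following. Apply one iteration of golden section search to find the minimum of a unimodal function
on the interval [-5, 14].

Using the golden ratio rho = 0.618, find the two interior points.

Golden section search on [-5, 14].
Golden ratio rho = 0.618 (approx).
Interior points:
  x_1 = -5 + (1-0.618)*19 = 2.2580
  x_2 = -5 + 0.618*19 = 6.7420
Compare f(x_1) and f(x_2) to determine which subinterval to keep.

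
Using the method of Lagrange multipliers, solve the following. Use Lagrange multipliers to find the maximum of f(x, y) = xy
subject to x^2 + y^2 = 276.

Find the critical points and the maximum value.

Lagrange conditions: y = 2*lambda*x and x = 2*lambda*y
If x = 0 then y = 0, violating the constraint, so x, y != 0.
Dividing: y/x = x/y => x^2 = y^2 => y = x or y = -x
Constraint: 2x^2 = 276 => x^2 = 138 => x = +/-sqrt(138)
Critical points: (sqrt(138), sqrt(138)), (-sqrt(138), -sqrt(138)), (sqrt(138), -sqrt(138)), (-sqrt(138), sqrt(138))
  y = x:  xy = x^2 = 138  at (sqrt(138), sqrt(138)) and (-sqrt(138), -sqrt(138))
  y = -x: xy = -x^2 = -138 at (sqrt(138), -sqrt(138)) and (-sqrt(138), sqrt(138))
Maximum xy = 138 at (sqrt(138), sqrt(138)) and (-sqrt(138), -sqrt(138))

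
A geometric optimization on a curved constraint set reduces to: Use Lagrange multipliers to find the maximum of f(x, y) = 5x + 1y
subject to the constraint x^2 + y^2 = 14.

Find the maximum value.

Set up Lagrange conditions: grad f = lambda * grad g
  5 = 2*lambda*x
  1 = 2*lambda*y
From these: x/y = 5/1, so x = 5t, y = 1t for some t.
Substitute into constraint: (5t)^2 + (1t)^2 = 14
  t^2 * 26 = 14
  t = sqrt(14/26)
Maximum = 5*x + 1*y = (5^2 + 1^2)*t = 26 * sqrt(14/26) = sqrt(364)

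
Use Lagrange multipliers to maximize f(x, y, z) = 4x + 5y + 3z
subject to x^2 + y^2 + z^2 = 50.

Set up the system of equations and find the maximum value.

Lagrange conditions: 4 = 2*lambda*x, 5 = 2*lambda*y, 3 = 2*lambda*z
So x:4 = y:5 = z:3, i.e. x = 4t, y = 5t, z = 3t
Constraint: t^2*(4^2 + 5^2 + 3^2) = 50
  t^2 * 50 = 50  =>  t = sqrt(1)
Maximum = 4*4t + 5*5t + 3*3t = 50*sqrt(1) = 50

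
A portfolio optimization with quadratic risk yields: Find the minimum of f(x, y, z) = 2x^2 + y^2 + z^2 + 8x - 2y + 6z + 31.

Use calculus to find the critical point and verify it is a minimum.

f(x,y,z) = 2x^2 + y^2 + z^2 + 8x - 2y + 6z + 31
df/dx = 4x + (8) = 0 => x = -2
df/dy = 2y + (-2) = 0 => y = 1
df/dz = 2z + (6) = 0 => z = -3
f(-2,1,-3) = 2*(-2)^2 + 1*(1)^2 + 1*(-3)^2 + 8*(-2) + -2*(1) + 6*(-3) + 31 = 13
Hessian is diagonal with entries 4, 2, 2 > 0, confirmed minimum.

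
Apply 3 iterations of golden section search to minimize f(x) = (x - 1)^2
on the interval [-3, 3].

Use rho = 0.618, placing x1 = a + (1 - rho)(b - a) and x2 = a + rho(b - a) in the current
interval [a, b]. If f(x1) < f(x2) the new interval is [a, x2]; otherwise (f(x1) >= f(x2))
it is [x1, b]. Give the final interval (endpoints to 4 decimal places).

Golden section search for min of f(x) = (x - 1)^2 on [-3, 3].
Each step: x1 = a + (1 - rho)(b - a), x2 = a + rho(b - a); if f(x1) < f(x2) keep [a, x2], otherwise keep [x1, b].
Step 1: [-3.0000, 3.0000], x1=-0.7080 (f=2.9173), x2=0.7080 (f=0.0853); f(x1) > f(x2) => keep [-0.7080, 3.0000]
Step 2: [-0.7080, 3.0000], x1=0.7085 (f=0.0850), x2=1.5835 (f=0.3405); f(x1) < f(x2) => keep [-0.7080, 1.5835]
Step 3: [-0.7080, 1.5835], x1=0.1674 (f=0.6933), x2=0.7082 (f=0.0852); f(x1) > f(x2) => keep [0.1674, 1.5835]
Final interval: [0.1674, 1.5835]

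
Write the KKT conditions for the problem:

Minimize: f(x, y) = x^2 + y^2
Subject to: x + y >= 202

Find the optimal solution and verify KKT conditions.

KKT conditions for min x^2 + y^2 s.t. x + y >= 202:
Stationarity: 2x = mu, 2y = mu
So x = y = mu/2.
Complementary slackness: mu*(x + y - 202) = 0
Primal feasibility: x + y >= 202; dual feasibility: mu >= 0
If mu = 0 then x = y = 0, but 0 + 0 < 202 is infeasible, so the constraint is active.
Constraint active: x + y = 2*(mu/2) = 202 => mu = 202
x = y = 101, f = 20402
Verify: stationarity 2*101 = 202 = mu; primal 101 + 101 = 202 >= 202; dual mu = 202 >= 0; complementary slackness 202*(202 - 202) = 0. All KKT conditions hold.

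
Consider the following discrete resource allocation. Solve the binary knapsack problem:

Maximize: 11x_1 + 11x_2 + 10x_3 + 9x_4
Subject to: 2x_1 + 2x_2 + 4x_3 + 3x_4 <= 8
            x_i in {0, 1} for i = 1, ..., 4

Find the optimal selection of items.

Items: item 1 (v=11, w=2), item 2 (v=11, w=2), item 3 (v=10, w=4), item 4 (v=9, w=3)
Capacity: 8
Checking all 16 subsets (w = total weight, v = total value):
  {}: w = 0, v = 0
  {1}: w = 2, v = 11
  {2}: w = 2, v = 11
  {3}: w = 4, v = 10
  {4}: w = 3, v = 9
  {1, 2}: w = 4, v = 22
  {1, 3}: w = 6, v = 21
  {1, 4}: w = 5, v = 20
  {2, 3}: w = 6, v = 21
  {2, 4}: w = 5, v = 20
  {3, 4}: w = 7, v = 19
  {1, 2, 3}: w = 8, v = 32
  {1, 2, 4}: w = 7, v = 31
  {1, 3, 4}: w = 9 > 8, infeasible
  {2, 3, 4}: w = 9 > 8, infeasible
  {1, 2, 3, 4}: w = 11 > 8, infeasible
Best feasible subset: items [1, 2, 3]
Total weight: 8 <= 8, total value: 32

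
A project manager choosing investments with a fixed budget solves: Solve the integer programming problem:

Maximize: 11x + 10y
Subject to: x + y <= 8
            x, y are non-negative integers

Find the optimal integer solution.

Objective: 11x + 10y, constraint: x + y <= 8
Coefficient of x is 11 >= coefficient of y is 10, so allocate the entire budget to x.
Optimal: x = 8, y = 0, value = 88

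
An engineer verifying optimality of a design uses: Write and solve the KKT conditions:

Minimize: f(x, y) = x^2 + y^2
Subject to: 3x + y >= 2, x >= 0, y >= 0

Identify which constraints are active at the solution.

KKT conditions for min x^2 + y^2 s.t. 3x + 1y >= 2, x >= 0, y >= 0:
Stationarity: 2x = mu*3 + mu_x, 2y = mu*1 + mu_y, with mu, mu_x, mu_y >= 0
Complementary slackness: mu*(3x + y - 2) = 0, mu_x*x = 0, mu_y*y = 0
(0, 0) is infeasible (3*0 + 1*0 < 2), so if mu = 0 stationarity would force x = mu_x/2 >= 0, y = mu_y/2 >= 0 with mu_x*x = mu_y*y = 0, i.e. x = y = 0: contradiction. Hence mu > 0 and 3x + y = 2 is active.
Try x > 0, y > 0 (so mu_x = mu_y = 0): x = 3*mu/2, y = 1*mu/2
Substitute: 3*(3*mu/2) + 1*(1*mu/2) = 2
  mu*10/2 = 2 => mu = 2/5
x* = 3/5 > 0, y* = 1/5 > 0, consistent with mu_x = mu_y = 0.
f is convex and the constraints are linear, so this KKT point is the global minimum.
f* = 2/5
Active constraints: 3x + y >= 2 (holds with equality, mu = 2/5 > 0); x >= 0 and y >= 0 are inactive (mu_x = mu_y = 0).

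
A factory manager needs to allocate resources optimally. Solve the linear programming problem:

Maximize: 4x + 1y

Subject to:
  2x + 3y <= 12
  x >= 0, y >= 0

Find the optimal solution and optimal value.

The feasible region has vertices at [(0, 0), (6, 0), (0, 4)].
Checking objective 4x + 1y at each vertex:
  (0, 0): 4*0 + 1*0 = 0
  (6, 0): 4*6 + 1*0 = 24
  (0, 4): 4*0 + 1*4 = 4
Maximum is 24 at (6, 0).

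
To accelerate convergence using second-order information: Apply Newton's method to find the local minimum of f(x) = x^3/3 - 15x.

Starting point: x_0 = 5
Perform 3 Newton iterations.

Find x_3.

f(x) = x^3/3 - 15x
f'(x) = x^2 - 15, f''(x) = 2x
Newton update: x_{n+1} = x_n - (x_n^2 - 15)/(2*x_n)
Step 1: x_0 = 5, f'=10, f''=10, x_1 = 4
Step 2: x_1 = 4, f'=1, f''=8, x_2 = 31/8
Step 3: x_2 = 31/8, f'=1/64, f''=31/4, x_3 = 1921/496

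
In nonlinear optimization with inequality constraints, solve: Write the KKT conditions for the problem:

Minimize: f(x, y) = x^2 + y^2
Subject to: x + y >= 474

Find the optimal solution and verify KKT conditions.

KKT conditions for min x^2 + y^2 s.t. x + y >= 474:
Stationarity: 2x = mu, 2y = mu
So x = y = mu/2.
Complementary slackness: mu*(x + y - 474) = 0
Primal feasibility: x + y >= 474; dual feasibility: mu >= 0
If mu = 0 then x = y = 0, but 0 + 0 < 474 is infeasible, so the constraint is active.
Constraint active: x + y = 2*(mu/2) = 474 => mu = 474
x = y = 237, f = 112338
Verify: stationarity 2*237 = 474 = mu; primal 237 + 237 = 474 >= 474; dual mu = 474 >= 0; complementary slackness 474*(474 - 474) = 0. All KKT conditions hold.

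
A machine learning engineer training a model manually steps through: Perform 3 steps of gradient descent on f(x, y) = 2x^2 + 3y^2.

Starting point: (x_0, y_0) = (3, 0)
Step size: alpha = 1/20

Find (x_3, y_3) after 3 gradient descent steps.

f(x,y) = 2x^2 + 3y^2
grad_x = 4x + 0y, grad_y = 6y + 0x
Step 1: grad = (12, 0), (12/5, 0)
Step 2: grad = (48/5, 0), (48/25, 0)
Step 3: grad = (192/25, 0), (192/125, 0)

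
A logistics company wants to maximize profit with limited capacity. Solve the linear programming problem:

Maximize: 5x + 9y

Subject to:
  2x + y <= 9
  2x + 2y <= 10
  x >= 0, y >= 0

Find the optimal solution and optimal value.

Feasible vertices: (0, 0), (0, 5), (4, 1), (9/2, 0)
Objective 5x + 9y at each:
  (0, 0): 0
  (0, 5): 45
  (4, 1): 29
  (9/2, 0): 45/2
Maximum is 45 at (0, 5).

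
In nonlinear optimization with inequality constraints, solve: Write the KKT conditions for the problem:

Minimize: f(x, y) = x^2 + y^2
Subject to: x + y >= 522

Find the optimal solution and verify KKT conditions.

KKT conditions for min x^2 + y^2 s.t. x + y >= 522:
Stationarity: 2x = mu, 2y = mu
So x = y = mu/2.
Complementary slackness: mu*(x + y - 522) = 0
Primal feasibility: x + y >= 522; dual feasibility: mu >= 0
If mu = 0 then x = y = 0, but 0 + 0 < 522 is infeasible, so the constraint is active.
Constraint active: x + y = 2*(mu/2) = 522 => mu = 522
x = y = 261, f = 136242
Verify: stationarity 2*261 = 522 = mu; primal 261 + 261 = 522 >= 522; dual mu = 522 >= 0; complementary slackness 522*(522 - 522) = 0. All KKT conditions hold.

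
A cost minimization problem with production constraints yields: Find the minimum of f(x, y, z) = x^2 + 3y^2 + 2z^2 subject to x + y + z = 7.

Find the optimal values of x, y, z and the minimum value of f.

Using Lagrange multipliers on f = x^2 + 3y^2 + 2z^2 with constraint x + y + z = 7:
Conditions: 2*1*x = lambda, 2*3*y = lambda, 2*2*z = lambda
So x = lambda/2, y = lambda/6, z = lambda/4
Substituting into constraint: lambda * (11/12) = 7
lambda = 84/11
x = 42/11, y = 14/11, z = 21/11
Minimum value = 294/11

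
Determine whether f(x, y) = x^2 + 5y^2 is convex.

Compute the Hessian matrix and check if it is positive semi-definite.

f(x,y) = x^2 + 5y^2
Hessian H = [[2, 0], [0, 10]]
trace(H) = 12, det(H) = 20
Eigenvalues: (12 +/- sqrt(64)) / 2 = 10, 2
Since both eigenvalues > 0, f is convex.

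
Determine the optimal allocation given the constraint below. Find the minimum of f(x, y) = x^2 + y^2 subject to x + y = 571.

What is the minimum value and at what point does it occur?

Substitute y = 571 - x into f(x,y) = x^2 + y^2:
g(x) = x^2 + (571 - x)^2 = 2x^2 - 1142x + 326041
g'(x) = 4x - 1142 = 0  =>  x = 571/2
y = 571 - 571/2 = 571/2
Minimum value = (571/2)^2 + (571/2)^2 = 326041/2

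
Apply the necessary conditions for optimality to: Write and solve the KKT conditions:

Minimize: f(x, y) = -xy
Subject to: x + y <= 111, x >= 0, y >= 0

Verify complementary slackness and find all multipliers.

Problem: min -xy s.t. x + y <= 111 (multiplier lambda), x >= 0 (mu_x), y >= 0 (mu_y)
KKT stationarity: -y + lambda - mu_x = 0, -x + lambda - mu_y = 0, with lambda, mu_x, mu_y >= 0
Complementary slackness: lambda*(x + y - 111) = 0, mu_x*x = 0, mu_y*y = 0
If lambda = 0: y = -mu_x <= 0 and x = -mu_y <= 0 force x = y = 0 with f = 0; but x = y = 111/2 is feasible with f = -12321/4 < 0, so this is not the minimum. Hence lambda > 0 and x + y = 111.
Try x > 0, y > 0 (so mu_x = mu_y = 0): y = lambda, x = lambda => x = y = lambda
x + y = 111 => 2*lambda = 111 => lambda = 111/2
x* = y* = 111/2 > 0, consistent with mu_x = mu_y = 0.
(Any feasible point with x = 0 or y = 0 has f = 0 > -12321/4, so the minimum is not on those boundaries.)
min(-xy) = -12321/4 (i.e. max xy = 12321/4)
Multipliers: lambda = 111/2, mu_x = 0, mu_y = 0
Complementary slackness: lambda*(x + y - 111) = 111/2*(111/2 + 111/2 - 111) = 0, mu_x*x = 0*111/2 = 0, mu_y*y = 0*111/2 = 0. Satisfied.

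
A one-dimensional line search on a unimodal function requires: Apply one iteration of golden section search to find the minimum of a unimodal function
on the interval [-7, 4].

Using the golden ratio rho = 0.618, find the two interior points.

Golden section search on [-7, 4].
Golden ratio rho = 0.618 (approx).
Interior points:
  x_1 = -7 + (1-0.618)*11 = -2.7980
  x_2 = -7 + 0.618*11 = -0.2020
Compare f(x_1) and f(x_2) to determine which subinterval to keep.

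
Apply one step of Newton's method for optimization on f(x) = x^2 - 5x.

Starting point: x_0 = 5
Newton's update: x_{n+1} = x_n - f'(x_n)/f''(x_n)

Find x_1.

f(x) = x^2 - 5x
f'(x) = 2x + (-5), f''(x) = 2
Newton step: x_1 = x_0 - f'(x_0)/f''(x_0)
f'(5) = 5
x_1 = 5 - 5/2 = 5/2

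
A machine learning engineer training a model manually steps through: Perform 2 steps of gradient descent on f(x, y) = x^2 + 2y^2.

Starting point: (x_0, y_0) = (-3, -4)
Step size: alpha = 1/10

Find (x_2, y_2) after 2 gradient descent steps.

f(x,y) = x^2 + 2y^2
grad_x = 2x + 0y, grad_y = 4y + 0x
Step 1: grad = (-6, -16), (-12/5, -12/5)
Step 2: grad = (-24/5, -48/5), (-48/25, -36/25)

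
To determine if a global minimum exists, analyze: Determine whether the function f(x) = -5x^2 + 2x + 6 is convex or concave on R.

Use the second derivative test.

f(x) = -5x^2 + 2x + 6
f'(x) = -10x + 2
f''(x) = -10
Since f''(x) = -10 < 0 for all x, f is concave on R.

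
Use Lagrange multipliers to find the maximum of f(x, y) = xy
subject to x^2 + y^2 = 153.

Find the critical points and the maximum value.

Lagrange conditions: y = 2*lambda*x and x = 2*lambda*y
If x = 0 then y = 0, violating the constraint, so x, y != 0.
Dividing: y/x = x/y => x^2 = y^2 => y = x or y = -x
Constraint: 2x^2 = 153 => x^2 = 153/2 => x = +/-sqrt(153/2)
Critical points: (sqrt(153/2), sqrt(153/2)), (-sqrt(153/2), -sqrt(153/2)), (sqrt(153/2), -sqrt(153/2)), (-sqrt(153/2), sqrt(153/2))
  y = x:  xy = x^2 = 153/2  at (sqrt(153/2), sqrt(153/2)) and (-sqrt(153/2), -sqrt(153/2))
  y = -x: xy = -x^2 = -153/2 at (sqrt(153/2), -sqrt(153/2)) and (-sqrt(153/2), sqrt(153/2))
Maximum xy = 153/2 at (sqrt(153/2), sqrt(153/2)) and (-sqrt(153/2), -sqrt(153/2))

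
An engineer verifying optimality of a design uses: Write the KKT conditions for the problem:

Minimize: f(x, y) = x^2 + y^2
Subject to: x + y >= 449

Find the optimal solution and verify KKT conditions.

KKT conditions for min x^2 + y^2 s.t. x + y >= 449:
Stationarity: 2x = mu, 2y = mu
So x = y = mu/2.
Complementary slackness: mu*(x + y - 449) = 0
Primal feasibility: x + y >= 449; dual feasibility: mu >= 0
If mu = 0 then x = y = 0, but 0 + 0 < 449 is infeasible, so the constraint is active.
Constraint active: x + y = 2*(mu/2) = 449 => mu = 449
x = y = 449/2, f = 201601/2
Verify: stationarity 2*(449/2) = 449 = mu; primal 449/2 + 449/2 = 449 >= 449; dual mu = 449 >= 0; complementary slackness 449*(449 - 449) = 0. All KKT conditions hold.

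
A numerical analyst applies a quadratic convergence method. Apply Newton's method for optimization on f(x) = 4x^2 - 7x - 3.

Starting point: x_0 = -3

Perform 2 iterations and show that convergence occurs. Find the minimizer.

f(x) = 4x^2 - 7x - 3, f'(x) = 8x + (-7), f''(x) = 8
Step 1: f'(-3) = -31, x_1 = -3 - -31/8 = 7/8
Step 2: f'(7/8) = 0, x_2 = 7/8 (converged)
Newton's method converges in 1 step for quadratics.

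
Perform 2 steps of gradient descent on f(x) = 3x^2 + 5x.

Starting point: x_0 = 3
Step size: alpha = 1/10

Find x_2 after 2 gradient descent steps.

f(x) = 3x^2 + 5x, f'(x) = 6x + (5)
Step 1: f'(3) = 23, x_1 = 3 - 1/10 * 23 = 7/10
Step 2: f'(7/10) = 46/5, x_2 = 7/10 - 1/10 * 46/5 = -11/50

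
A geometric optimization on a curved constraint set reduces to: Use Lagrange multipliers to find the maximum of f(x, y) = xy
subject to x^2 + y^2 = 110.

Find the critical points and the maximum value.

Lagrange conditions: y = 2*lambda*x and x = 2*lambda*y
If x = 0 then y = 0, violating the constraint, so x, y != 0.
Dividing: y/x = x/y => x^2 = y^2 => y = x or y = -x
Constraint: 2x^2 = 110 => x^2 = 55 => x = +/-sqrt(55)
Critical points: (sqrt(55), sqrt(55)), (-sqrt(55), -sqrt(55)), (sqrt(55), -sqrt(55)), (-sqrt(55), sqrt(55))
  y = x:  xy = x^2 = 55  at (sqrt(55), sqrt(55)) and (-sqrt(55), -sqrt(55))
  y = -x: xy = -x^2 = -55 at (sqrt(55), -sqrt(55)) and (-sqrt(55), sqrt(55))
Maximum xy = 55 at (sqrt(55), sqrt(55)) and (-sqrt(55), -sqrt(55))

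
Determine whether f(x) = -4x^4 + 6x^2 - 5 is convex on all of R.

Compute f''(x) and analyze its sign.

f(x) = -4x^4 + 6x^2 - 5
f'(x) = -16x^3 + 12x
f''(x) = -48x^2 + 12
f''(x) = -48x^2 + 12 -> -inf as |x| -> inf
Therefore, f is not globally convex on R.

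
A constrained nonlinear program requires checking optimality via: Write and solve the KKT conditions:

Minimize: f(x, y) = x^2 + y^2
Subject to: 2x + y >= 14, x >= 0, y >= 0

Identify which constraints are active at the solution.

KKT conditions for min x^2 + y^2 s.t. 2x + 1y >= 14, x >= 0, y >= 0:
Stationarity: 2x = mu*2 + mu_x, 2y = mu*1 + mu_y, with mu, mu_x, mu_y >= 0
Complementary slackness: mu*(2x + y - 14) = 0, mu_x*x = 0, mu_y*y = 0
(0, 0) is infeasible (2*0 + 1*0 < 14), so if mu = 0 stationarity would force x = mu_x/2 >= 0, y = mu_y/2 >= 0 with mu_x*x = mu_y*y = 0, i.e. x = y = 0: contradiction. Hence mu > 0 and 2x + y = 14 is active.
Try x > 0, y > 0 (so mu_x = mu_y = 0): x = 2*mu/2, y = 1*mu/2
Substitute: 2*(2*mu/2) + 1*(1*mu/2) = 14
  mu*5/2 = 14 => mu = 28/5
x* = 28/5 > 0, y* = 14/5 > 0, consistent with mu_x = mu_y = 0.
f is convex and the constraints are linear, so this KKT point is the global minimum.
f* = 196/5
Active constraints: 2x + y >= 14 (holds with equality, mu = 28/5 > 0); x >= 0 and y >= 0 are inactive (mu_x = mu_y = 0).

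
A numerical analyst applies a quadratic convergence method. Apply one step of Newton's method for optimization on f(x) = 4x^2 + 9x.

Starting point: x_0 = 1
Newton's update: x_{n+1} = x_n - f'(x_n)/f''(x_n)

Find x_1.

f(x) = 4x^2 + 9x
f'(x) = 8x + (9), f''(x) = 8
Newton step: x_1 = x_0 - f'(x_0)/f''(x_0)
f'(1) = 17
x_1 = 1 - 17/8 = -9/8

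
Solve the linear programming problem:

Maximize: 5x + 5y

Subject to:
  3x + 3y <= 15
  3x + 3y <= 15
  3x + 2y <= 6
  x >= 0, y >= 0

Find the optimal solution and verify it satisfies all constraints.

Feasible vertices: (0, 0), (0, 3), (2, 0)
Objective 5x + 5y at each vertex:
  (0, 0): 0
  (0, 3): 15
  (2, 0): 10
Maximum is 15 at (0, 3).
Verify constraints at (x, y) = (0, 3):
  3*0 + 3*3 = 9 <= 15
  3*0 + 3*3 = 9 <= 15
  3*0 + 2*3 = 6 <= 6 (active)
  x = 0 >= 0, y = 3 >= 0. All constraints satisfied.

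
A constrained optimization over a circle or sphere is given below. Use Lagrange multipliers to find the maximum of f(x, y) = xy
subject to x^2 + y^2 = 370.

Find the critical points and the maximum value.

Lagrange conditions: y = 2*lambda*x and x = 2*lambda*y
If x = 0 then y = 0, violating the constraint, so x, y != 0.
Dividing: y/x = x/y => x^2 = y^2 => y = x or y = -x
Constraint: 2x^2 = 370 => x^2 = 185 => x = +/-sqrt(185)
Critical points: (sqrt(185), sqrt(185)), (-sqrt(185), -sqrt(185)), (sqrt(185), -sqrt(185)), (-sqrt(185), sqrt(185))
  y = x:  xy = x^2 = 185  at (sqrt(185), sqrt(185)) and (-sqrt(185), -sqrt(185))
  y = -x: xy = -x^2 = -185 at (sqrt(185), -sqrt(185)) and (-sqrt(185), sqrt(185))
Maximum xy = 185 at (sqrt(185), sqrt(185)) and (-sqrt(185), -sqrt(185))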